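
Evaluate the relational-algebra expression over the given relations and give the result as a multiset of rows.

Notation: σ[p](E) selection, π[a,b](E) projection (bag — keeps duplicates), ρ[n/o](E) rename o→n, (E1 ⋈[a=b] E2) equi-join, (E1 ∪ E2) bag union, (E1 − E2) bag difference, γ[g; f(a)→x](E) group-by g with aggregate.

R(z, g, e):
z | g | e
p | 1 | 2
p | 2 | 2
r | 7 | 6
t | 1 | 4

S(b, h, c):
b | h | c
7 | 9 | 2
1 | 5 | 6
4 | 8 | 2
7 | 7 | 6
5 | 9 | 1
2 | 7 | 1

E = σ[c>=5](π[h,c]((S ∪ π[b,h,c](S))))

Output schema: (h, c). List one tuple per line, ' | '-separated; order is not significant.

Subexpression sizes:
  S → 6
  S → 6
  π[b,h,c](S) → 6
  (S ∪ π[b,h,c](S)) → 12
  π[h,c]((S ∪ π[b,h,c](S))) → 12
  σ[c>=5](π[h,c]((S ∪ π[b,h,c](S)))) → 4

== RESULT ==
h | c
5 | 6
5 | 6
7 | 6
7 | 6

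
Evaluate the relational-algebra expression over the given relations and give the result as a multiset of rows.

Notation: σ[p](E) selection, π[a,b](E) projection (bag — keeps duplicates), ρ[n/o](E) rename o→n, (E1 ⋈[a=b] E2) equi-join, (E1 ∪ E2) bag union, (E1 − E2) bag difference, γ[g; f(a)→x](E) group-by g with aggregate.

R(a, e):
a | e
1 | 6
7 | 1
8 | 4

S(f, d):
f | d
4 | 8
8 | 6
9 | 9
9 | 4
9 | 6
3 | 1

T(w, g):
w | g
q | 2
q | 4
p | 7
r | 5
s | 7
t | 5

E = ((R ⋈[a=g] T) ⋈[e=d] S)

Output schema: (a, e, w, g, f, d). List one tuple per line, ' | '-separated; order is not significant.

Row counts bottom-up:
  R → 3
  T → 6
  (R ⋈[a=g] T) → 2
  S → 6
  ((R ⋈[a=g] T) ⋈[e=d] S) → 2

== RESULT ==
a | e | w | g | f | d
7 | 1 | p | 7 | 3 | 1
7 | 1 | s | 7 | 3 | 1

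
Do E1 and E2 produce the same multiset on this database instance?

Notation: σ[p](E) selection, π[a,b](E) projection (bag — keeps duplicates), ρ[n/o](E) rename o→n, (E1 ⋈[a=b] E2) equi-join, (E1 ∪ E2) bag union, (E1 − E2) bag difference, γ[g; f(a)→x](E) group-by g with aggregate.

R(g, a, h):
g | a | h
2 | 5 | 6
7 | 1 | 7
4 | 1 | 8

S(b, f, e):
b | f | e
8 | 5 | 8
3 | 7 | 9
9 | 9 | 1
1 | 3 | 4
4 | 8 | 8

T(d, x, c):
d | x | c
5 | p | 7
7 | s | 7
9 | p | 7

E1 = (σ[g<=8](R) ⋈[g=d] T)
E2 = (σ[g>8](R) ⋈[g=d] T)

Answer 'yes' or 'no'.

E1 row counts bottom-up:
  R → 3
  σ[g<=8](R) → 3
  T → 3
  (σ[g<=8](R) ⋈[g=d] T) → 1
E2 row counts bottom-up:
  R → 3
  σ[g>8](R) → 0
  T → 3
  (σ[g>8](R) ⋈[g=d] T) → 0

E1 result:
g | a | h | d | x | c
7 | 1 | 7 | 7 | s | 7
E2 result:
g | a | h | d | x | c
(0 rows)
Witness: (7, 1, 7, 7, 's', 7) appears 1× in E1 but 0× in E2.

no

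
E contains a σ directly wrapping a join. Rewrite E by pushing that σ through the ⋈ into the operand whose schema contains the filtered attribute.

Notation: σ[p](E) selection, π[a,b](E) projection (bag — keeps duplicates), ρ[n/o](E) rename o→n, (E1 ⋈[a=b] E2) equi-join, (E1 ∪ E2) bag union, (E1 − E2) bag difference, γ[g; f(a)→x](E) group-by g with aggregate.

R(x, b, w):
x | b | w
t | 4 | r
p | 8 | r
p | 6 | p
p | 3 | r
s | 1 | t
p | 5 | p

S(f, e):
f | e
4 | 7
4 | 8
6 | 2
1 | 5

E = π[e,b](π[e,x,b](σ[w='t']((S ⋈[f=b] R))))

σ filters on w, owned by the right side.
E' = π[e,b](π[e,x,b]((S ⋈[f=b] σ[w='t'](R))))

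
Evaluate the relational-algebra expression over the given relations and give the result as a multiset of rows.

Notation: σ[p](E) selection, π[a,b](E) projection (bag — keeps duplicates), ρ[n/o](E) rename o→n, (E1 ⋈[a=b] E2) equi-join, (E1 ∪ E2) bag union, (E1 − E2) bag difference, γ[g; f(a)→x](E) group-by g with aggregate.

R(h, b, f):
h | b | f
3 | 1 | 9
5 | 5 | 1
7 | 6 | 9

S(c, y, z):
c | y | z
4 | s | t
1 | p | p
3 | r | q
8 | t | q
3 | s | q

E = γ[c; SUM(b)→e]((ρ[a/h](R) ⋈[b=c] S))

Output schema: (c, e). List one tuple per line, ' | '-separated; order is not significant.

Stepwise |·|:
  R → 3
  ρ[a/h](R) → 3
  S → 5
  (ρ[a/h](R) ⋈[b=c] S) → 1
  γ[c; SUM(b)→e]((ρ[a/h](R) ⋈[b=c] S)) → 1

== RESULT ==
c | e
1 | 1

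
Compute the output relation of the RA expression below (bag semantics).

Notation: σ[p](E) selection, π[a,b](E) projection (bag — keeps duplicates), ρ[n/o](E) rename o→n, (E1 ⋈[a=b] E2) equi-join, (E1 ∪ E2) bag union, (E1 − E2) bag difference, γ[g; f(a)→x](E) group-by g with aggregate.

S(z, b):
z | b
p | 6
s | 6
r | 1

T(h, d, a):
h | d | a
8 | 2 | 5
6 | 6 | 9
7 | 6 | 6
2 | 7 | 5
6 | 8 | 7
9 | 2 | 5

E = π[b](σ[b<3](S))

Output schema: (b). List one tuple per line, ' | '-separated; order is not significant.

Stepwise |·|:
  S → 3
  σ[b<3](S) → 1
  π[b](σ[b<3](S)) → 1

== RESULT ==
b
1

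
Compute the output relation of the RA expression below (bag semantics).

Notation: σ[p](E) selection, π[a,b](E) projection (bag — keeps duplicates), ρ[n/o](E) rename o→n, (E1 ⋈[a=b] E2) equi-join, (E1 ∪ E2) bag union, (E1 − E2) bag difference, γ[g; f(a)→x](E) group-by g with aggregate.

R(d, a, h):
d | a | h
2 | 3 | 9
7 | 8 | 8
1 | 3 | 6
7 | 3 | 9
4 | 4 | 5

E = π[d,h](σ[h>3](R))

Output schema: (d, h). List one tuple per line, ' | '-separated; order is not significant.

Per-node cardinality:
  R → 5
  σ[h>3](R) → 5
  π[d,h](σ[h>3](R)) → 5

== RESULT ==
d | h
1 | 6
2 | 9
4 | 5
7 | 8
7 | 9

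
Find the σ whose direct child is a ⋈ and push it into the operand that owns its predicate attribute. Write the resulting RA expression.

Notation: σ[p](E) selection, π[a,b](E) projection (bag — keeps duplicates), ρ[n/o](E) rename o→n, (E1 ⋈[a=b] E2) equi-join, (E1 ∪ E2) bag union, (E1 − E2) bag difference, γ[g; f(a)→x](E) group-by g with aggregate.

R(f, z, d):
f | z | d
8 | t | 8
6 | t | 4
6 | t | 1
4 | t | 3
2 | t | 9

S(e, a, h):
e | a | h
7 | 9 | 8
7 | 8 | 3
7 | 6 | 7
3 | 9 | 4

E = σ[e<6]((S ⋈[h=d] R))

σ filters on e, owned by the left side.
E' = (σ[e<6](S) ⋈[h=d] R)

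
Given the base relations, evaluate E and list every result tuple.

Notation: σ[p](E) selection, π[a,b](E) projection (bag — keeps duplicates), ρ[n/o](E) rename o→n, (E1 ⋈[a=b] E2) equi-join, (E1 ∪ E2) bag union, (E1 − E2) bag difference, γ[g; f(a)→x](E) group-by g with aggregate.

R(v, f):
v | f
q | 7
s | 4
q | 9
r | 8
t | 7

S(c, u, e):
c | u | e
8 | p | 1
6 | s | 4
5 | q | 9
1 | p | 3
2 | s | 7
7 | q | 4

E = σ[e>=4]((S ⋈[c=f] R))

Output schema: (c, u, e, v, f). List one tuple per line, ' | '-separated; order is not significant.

Per-node cardinality:
  S → 6
  R → 5
  (S ⋈[c=f] R) → 3
  σ[e>=4]((S ⋈[c=f] R)) → 2

== RESULT ==
c | u | e | v | f
7 | q | 4 | q | 7
7 | q | 4 | t | 7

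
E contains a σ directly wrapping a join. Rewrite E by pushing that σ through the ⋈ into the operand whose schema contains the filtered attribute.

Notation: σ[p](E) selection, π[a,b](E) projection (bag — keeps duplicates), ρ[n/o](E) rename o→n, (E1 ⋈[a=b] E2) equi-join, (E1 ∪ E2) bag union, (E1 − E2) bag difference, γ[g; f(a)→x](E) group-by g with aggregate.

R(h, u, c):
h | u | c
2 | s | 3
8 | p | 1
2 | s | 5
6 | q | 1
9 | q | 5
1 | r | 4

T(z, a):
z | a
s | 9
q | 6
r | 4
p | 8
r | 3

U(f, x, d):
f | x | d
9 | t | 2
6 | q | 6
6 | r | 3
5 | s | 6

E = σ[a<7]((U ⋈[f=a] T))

σ filters on a, owned by the right side.
E' = (U ⋈[f=a] σ[a<7](T))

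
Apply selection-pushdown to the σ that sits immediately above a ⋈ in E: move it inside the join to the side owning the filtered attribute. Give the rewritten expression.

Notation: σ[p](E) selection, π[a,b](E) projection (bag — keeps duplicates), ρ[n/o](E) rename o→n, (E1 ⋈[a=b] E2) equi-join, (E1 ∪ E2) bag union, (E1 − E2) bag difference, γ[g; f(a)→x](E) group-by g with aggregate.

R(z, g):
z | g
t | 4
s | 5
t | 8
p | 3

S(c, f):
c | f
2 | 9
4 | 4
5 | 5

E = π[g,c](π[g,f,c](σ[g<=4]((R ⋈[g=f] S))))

σ filters on g, owned by the left side.
E' = π[g,c](π[g,f,c]((σ[g<=4](R) ⋈[g=f] S)))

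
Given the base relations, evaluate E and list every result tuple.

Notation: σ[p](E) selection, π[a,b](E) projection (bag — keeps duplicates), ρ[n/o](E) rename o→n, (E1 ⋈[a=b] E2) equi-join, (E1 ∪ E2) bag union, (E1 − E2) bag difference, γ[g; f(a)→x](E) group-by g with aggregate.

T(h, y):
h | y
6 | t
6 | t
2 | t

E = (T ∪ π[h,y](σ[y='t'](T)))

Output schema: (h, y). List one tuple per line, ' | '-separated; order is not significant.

Stepwise |·|:
  T → 3
  T → 3
  σ[y='t'](T) → 3
  π[h,y](σ[y='t'](T)) → 3
  (T ∪ π[h,y](σ[y='t'](T))) → 6

== RESULT ==
h | y
2 | t
2 | t
6 | t
6 | t
6 | t
6 | t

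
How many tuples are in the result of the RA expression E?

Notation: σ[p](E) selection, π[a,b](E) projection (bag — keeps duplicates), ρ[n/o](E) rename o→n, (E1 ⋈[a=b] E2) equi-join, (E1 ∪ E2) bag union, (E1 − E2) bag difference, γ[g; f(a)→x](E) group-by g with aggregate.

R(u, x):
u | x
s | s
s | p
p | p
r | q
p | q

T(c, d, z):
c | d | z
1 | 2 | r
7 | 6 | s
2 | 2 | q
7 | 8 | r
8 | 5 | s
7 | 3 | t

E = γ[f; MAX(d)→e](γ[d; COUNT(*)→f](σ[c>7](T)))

Stepwise |·|:
  T → 6
  σ[c>7](T) → 1
  γ[d; COUNT(*)→f](σ[c>7](T)) → 1
  γ[f; MAX(d)→e](γ[d; COUNT(*)→f](σ[c>7](T))) → 1

|E| = 1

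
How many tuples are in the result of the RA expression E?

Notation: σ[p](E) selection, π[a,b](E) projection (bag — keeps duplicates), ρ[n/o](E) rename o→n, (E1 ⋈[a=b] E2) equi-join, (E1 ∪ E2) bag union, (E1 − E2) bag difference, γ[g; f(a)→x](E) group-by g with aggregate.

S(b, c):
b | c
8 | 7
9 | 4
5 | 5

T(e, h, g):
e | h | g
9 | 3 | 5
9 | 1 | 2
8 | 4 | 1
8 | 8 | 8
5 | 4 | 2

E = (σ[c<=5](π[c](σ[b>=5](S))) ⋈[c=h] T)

Per-node cardinality:
  S → 3
  σ[b>=5](S) → 3
  π[c](σ[b>=5](S)) → 3
  σ[c<=5](π[c](σ[b>=5](S))) → 2
  T → 5
  (σ[c<=5](π[c](σ[b>=5](S))) ⋈[c=h] T) → 2

|E| = 2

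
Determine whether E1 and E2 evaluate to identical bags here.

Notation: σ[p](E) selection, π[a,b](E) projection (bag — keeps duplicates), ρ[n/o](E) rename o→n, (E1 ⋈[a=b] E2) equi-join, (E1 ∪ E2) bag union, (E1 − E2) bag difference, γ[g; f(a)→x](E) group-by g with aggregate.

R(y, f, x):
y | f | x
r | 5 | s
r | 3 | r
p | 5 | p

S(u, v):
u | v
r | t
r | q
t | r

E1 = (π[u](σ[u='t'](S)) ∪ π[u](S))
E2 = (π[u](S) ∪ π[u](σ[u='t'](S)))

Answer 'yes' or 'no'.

E1 row counts bottom-up:
  S → 3
  σ[u='t'](S) → 1
  π[u](σ[u='t'](S)) → 1
  S → 3
  π[u](S) → 3
  (π[u](σ[u='t'](S)) ∪ π[u](S)) → 4
E2 row counts bottom-up:
  S → 3
  π[u](S) → 3
  S → 3
  σ[u='t'](S) → 1
  π[u](σ[u='t'](S)) → 1
  (π[u](S) ∪ π[u](σ[u='t'](S))) → 4

E1 and E2 produce the same multiset:
u
r
r
t
t

yes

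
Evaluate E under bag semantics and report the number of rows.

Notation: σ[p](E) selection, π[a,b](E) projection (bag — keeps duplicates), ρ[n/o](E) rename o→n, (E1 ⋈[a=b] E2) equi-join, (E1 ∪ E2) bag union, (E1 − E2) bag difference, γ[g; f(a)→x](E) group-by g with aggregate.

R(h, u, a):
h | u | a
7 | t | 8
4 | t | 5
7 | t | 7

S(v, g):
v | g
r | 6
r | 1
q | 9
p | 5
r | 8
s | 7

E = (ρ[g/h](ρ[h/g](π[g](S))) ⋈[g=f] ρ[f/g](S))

Subexpression sizes:
  S → 6
  π[g](S) → 6
  ρ[h/g](π[g](S)) → 6
  ρ[g/h](ρ[h/g](π[g](S))) → 6
  S → 6
  ρ[f/g](S) → 6
  (ρ[g/h](ρ[h/g](π[g](S))) ⋈[g=f] ρ[f/g](S)) → 6

|E| = 6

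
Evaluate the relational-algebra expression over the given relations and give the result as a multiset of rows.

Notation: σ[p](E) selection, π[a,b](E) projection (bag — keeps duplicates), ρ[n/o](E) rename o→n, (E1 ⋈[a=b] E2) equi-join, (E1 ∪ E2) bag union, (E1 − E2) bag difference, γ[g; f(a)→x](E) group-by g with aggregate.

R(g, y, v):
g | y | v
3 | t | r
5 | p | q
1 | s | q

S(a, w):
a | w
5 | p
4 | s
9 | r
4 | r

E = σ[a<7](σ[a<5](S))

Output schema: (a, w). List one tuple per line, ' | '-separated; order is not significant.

Stepwise |·|:
  S → 4
  σ[a<5](S) → 2
  σ[a<7](σ[a<5](S)) → 2

== RESULT ==
a | w
4 | r
4 | s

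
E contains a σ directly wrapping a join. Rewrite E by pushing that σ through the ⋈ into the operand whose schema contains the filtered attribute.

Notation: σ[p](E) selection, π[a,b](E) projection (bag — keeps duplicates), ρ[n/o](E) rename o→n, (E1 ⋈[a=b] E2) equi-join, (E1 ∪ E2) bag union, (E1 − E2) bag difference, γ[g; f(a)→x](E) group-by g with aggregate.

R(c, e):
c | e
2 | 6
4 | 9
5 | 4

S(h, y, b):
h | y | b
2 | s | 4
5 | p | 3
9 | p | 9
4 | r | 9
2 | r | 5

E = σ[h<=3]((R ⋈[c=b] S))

σ filters on h, owned by the right side.
E' = (R ⋈[c=b] σ[h<=3](S))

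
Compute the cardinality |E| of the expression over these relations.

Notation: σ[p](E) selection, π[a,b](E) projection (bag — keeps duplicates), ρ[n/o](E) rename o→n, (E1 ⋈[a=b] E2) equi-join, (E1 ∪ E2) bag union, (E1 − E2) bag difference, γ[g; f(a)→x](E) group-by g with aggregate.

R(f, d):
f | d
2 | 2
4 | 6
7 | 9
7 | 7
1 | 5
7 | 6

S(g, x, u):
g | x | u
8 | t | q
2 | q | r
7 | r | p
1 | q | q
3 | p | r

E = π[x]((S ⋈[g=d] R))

Subexpression sizes:
  S → 5
  R → 6
  (S ⋈[g=d] R) → 2
  π[x]((S ⋈[g=d] R)) → 2

|E| = 2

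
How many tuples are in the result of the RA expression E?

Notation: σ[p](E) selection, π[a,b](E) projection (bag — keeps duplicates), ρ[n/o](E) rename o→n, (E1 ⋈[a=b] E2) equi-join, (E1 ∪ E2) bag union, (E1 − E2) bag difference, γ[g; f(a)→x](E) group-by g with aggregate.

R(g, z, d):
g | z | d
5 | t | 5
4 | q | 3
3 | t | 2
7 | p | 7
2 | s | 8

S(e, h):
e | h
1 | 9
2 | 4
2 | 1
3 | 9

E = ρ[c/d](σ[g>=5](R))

Stepwise |·|:
  R → 5
  σ[g>=5](R) → 2
  ρ[c/d](σ[g>=5](R)) → 2

|E| = 2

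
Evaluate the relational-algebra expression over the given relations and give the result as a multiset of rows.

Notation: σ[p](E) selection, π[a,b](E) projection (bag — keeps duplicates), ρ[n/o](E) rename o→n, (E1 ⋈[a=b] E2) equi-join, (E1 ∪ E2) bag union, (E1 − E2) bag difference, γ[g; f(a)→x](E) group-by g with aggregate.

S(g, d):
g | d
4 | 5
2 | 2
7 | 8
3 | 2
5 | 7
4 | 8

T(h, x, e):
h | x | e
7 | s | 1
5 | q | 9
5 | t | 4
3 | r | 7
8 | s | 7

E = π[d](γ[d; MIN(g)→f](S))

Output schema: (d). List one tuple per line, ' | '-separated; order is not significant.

Per-node cardinality:
  S → 6
  γ[d; MIN(g)→f](S) → 4
  π[d](γ[d; MIN(g)→f](S)) → 4

== RESULT ==
d
2
5
7
8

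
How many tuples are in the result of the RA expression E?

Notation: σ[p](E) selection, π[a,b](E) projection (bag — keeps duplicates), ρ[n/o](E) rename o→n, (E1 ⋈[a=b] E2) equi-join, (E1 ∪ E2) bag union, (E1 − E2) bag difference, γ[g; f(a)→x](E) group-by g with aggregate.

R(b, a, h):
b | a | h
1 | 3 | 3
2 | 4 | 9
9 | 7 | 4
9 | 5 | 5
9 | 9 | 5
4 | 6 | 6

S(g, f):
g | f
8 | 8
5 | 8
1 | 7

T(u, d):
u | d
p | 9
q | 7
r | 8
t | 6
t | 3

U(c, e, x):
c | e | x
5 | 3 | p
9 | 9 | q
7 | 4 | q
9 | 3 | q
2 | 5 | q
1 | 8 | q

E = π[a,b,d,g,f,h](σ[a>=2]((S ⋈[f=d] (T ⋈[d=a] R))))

Subexpression sizes:
  S → 3
  T → 5
  R → 6
  (T ⋈[d=a] R) → 4
  (S ⋈[f=d] (T ⋈[d=a] R)) → 1
  σ[a>=2]((S ⋈[f=d] (T ⋈[d=a] R))) → 1
  π[a,b,d,g,f,h](σ[a>=2]((S ⋈[f=d] (T ⋈[d=a] R)))) → 1

|E| = 1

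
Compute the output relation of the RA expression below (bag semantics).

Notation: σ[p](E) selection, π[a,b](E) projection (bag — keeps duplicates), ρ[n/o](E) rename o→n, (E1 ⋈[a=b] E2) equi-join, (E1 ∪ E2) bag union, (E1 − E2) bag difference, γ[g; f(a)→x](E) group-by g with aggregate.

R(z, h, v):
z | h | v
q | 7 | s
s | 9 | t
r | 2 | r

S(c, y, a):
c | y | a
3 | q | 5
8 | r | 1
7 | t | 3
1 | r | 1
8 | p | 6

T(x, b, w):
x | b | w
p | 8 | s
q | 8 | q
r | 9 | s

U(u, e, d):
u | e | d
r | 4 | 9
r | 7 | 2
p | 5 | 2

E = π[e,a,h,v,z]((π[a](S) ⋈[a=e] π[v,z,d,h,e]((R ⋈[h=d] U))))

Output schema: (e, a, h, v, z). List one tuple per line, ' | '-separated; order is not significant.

Stepwise |·|:
  S → 5
  π[a](S) → 5
  R → 3
  U → 3
  (R ⋈[h=d] U) → 3
  π[v,z,d,h,e]((R ⋈[h=d] U)) → 3
  (π[a](S) ⋈[a=e] π[v,z,d,h,e]((R ⋈[h=d] U))) → 1
  π[e,a,h,v,z]((π[a](S) ⋈[a=e] π[v,z,d,h,e]((R ⋈[h=d] U)))) → 1

== RESULT ==
e | a | h | v | z
5 | 5 | 2 | r | r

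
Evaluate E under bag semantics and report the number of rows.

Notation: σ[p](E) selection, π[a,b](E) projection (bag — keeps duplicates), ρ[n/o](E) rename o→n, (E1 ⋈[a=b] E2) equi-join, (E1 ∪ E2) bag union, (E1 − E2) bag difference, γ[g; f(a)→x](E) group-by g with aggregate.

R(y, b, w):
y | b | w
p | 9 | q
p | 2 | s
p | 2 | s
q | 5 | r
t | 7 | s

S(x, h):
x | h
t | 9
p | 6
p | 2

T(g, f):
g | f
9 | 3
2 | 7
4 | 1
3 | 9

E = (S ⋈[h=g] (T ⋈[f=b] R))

Per-node cardinality:
  S → 3
  T → 4
  R → 5
  (T ⋈[f=b] R) → 2
  (S ⋈[h=g] (T ⋈[f=b] R)) → 1

|E| = 1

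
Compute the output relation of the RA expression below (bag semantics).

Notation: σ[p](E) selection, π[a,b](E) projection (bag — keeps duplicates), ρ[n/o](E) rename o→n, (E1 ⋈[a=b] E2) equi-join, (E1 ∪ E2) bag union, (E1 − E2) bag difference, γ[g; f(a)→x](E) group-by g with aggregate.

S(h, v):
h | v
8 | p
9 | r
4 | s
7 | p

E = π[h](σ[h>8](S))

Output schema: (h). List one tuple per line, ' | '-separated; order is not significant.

Subexpression sizes:
  S → 4
  σ[h>8](S) → 1
  π[h](σ[h>8](S)) → 1

== RESULT ==
h
9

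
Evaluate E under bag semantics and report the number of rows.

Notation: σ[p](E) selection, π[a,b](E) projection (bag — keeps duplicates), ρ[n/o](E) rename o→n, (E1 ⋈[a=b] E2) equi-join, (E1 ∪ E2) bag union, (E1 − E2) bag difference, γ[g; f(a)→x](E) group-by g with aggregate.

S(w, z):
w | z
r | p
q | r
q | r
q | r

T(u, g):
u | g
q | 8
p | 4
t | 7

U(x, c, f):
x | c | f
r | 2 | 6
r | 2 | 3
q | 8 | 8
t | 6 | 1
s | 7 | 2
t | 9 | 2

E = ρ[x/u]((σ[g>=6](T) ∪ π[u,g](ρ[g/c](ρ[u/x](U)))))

Row counts bottom-up:
  T → 3
  σ[g>=6](T) → 2
  U → 6
  ρ[u/x](U) → 6
  ρ[g/c](ρ[u/x](U)) → 6
  π[u,g](ρ[g/c](ρ[u/x](U))) → 6
  (σ[g>=6](T) ∪ π[u,g](ρ[g/c](ρ[u/x](U)))) → 8
  ρ[x/u]((σ[g>=6](T) ∪ π[u,g](ρ[g/c](ρ[u/x](U))))) → 8

|E| = 8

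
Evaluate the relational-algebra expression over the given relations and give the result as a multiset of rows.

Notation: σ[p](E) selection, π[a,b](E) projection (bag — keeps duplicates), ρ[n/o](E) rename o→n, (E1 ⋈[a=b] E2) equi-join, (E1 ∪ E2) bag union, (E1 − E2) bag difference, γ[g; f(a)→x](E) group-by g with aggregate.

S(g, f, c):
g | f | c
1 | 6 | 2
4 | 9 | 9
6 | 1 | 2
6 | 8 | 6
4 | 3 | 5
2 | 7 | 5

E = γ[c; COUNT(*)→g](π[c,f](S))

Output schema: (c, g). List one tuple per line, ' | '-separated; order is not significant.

Stepwise |·|:
  S → 6
  π[c,f](S) → 6
  γ[c; COUNT(*)→g](π[c,f](S)) → 4

== RESULT ==
c | g
2 | 2
5 | 2
6 | 1
9 | 1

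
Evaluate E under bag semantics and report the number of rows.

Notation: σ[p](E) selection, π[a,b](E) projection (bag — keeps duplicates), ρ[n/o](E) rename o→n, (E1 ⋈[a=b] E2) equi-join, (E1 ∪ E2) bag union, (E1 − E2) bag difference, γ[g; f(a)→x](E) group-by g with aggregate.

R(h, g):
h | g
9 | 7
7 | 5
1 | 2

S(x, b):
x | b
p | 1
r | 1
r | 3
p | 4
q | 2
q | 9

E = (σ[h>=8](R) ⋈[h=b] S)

Per-node cardinality:
  R → 3
  σ[h>=8](R) → 1
  S → 6
  (σ[h>=8](R) ⋈[h=b] S) → 1

|E| = 1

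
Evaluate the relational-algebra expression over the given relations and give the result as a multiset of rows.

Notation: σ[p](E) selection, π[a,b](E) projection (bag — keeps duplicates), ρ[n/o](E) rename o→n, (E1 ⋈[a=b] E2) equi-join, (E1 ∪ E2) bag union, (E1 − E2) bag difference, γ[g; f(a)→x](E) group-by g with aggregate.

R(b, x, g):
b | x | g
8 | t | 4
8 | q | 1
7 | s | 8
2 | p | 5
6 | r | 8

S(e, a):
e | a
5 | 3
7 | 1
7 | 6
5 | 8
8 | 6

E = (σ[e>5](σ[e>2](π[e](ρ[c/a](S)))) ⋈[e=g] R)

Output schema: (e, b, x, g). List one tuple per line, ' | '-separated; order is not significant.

Subexpression sizes:
  S → 5
  ρ[c/a](S) → 5
  π[e](ρ[c/a](S)) → 5
  σ[e>2](π[e](ρ[c/a](S))) → 5
  σ[e>5](σ[e>2](π[e](ρ[c/a](S)))) → 3
  R → 5
  (σ[e>5](σ[e>2](π[e](ρ[c/a](S)))) ⋈[e=g] R) → 2

== RESULT ==
e | b | x | g
8 | 6 | r | 8
8 | 7 | s | 8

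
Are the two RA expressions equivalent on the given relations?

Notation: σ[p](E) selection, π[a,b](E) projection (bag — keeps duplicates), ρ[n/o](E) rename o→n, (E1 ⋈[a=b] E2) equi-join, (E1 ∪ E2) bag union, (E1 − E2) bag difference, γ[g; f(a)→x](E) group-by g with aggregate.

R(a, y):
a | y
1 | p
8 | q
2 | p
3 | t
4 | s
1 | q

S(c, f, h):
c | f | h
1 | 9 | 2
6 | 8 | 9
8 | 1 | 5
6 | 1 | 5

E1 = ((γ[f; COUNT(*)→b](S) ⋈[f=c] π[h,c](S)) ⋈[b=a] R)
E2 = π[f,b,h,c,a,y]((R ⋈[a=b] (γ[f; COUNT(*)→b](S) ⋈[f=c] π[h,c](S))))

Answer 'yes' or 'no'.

E1 row counts bottom-up:
  S → 4
  γ[f; COUNT(*)→b](S) → 3
  S → 4
  π[h,c](S) → 4
  (γ[f; COUNT(*)→b](S) ⋈[f=c] π[h,c](S)) → 2
  R → 6
  ((γ[f; COUNT(*)→b](S) ⋈[f=c] π[h,c](S)) ⋈[b=a] R) → 3
E2 row counts bottom-up:
  R → 6
  S → 4
  γ[f; COUNT(*)→b](S) → 3
  S → 4
  π[h,c](S) → 4
  (γ[f; COUNT(*)→b](S) ⋈[f=c] π[h,c](S)) → 2
  (R ⋈[a=b] (γ[f; COUNT(*)→b](S) ⋈[f=c] π[h,c](S))) → 3
  π[f,b,h,c,a,y]((R ⋈[a=b] (γ[f; COUNT(*)→b](S) ⋈[f=c] π[h,c](S)))) → 3

E1 and E2 produce the same multiset:
f | b | h | c | a | y
1 | 2 | 2 | 1 | 2 | p
8 | 1 | 5 | 8 | 1 | p
8 | 1 | 5 | 8 | 1 | q

yes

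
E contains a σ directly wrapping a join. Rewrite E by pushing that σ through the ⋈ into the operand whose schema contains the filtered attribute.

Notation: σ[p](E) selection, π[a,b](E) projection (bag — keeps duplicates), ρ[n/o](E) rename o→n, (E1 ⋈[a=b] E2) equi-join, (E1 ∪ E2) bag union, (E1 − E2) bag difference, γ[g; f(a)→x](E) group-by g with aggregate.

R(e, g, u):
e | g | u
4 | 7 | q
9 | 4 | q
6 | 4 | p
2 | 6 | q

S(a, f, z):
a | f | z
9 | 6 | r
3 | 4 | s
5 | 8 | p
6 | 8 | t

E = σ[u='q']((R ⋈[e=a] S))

σ filters on u, owned by the left side.
E' = (σ[u='q'](R) ⋈[e=a] S)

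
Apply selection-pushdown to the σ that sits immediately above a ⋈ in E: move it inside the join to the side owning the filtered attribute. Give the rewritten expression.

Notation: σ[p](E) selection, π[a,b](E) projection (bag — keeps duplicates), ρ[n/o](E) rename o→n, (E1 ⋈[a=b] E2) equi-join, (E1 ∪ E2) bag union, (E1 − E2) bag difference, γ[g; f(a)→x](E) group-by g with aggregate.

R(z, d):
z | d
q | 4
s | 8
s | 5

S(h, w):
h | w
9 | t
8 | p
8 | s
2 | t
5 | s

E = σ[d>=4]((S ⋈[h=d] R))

σ filters on d, owned by the right side.
E' = (S ⋈[h=d] σ[d>=4](R))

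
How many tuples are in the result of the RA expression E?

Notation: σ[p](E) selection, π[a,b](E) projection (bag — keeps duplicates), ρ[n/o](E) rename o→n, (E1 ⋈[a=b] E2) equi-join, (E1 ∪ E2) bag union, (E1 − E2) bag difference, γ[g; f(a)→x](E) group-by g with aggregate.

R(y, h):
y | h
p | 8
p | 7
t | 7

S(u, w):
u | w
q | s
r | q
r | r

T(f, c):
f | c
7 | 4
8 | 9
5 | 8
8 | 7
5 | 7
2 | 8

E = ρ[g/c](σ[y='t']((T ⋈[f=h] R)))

Subexpression sizes:
  T → 6
  R → 3
  (T ⋈[f=h] R) → 4
  σ[y='t']((T ⋈[f=h] R)) → 1
  ρ[g/c](σ[y='t']((T ⋈[f=h] R))) → 1

|E| = 1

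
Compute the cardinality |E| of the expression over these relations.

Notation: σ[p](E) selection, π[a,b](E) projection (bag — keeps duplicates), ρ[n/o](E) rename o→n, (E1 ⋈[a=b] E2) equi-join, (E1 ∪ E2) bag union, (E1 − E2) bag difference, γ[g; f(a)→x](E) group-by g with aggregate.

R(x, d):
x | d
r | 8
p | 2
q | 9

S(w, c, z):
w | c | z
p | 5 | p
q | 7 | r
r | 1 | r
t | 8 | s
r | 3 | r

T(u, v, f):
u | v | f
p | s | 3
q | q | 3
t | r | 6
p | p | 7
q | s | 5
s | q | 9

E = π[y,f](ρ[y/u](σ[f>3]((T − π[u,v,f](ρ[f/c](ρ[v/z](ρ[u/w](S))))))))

Subexpression sizes:
  T → 6
  S → 5
  ρ[u/w](S) → 5
  ρ[v/z](ρ[u/w](S)) → 5
  ρ[f/c](ρ[v/z](ρ[u/w](S))) → 5
  π[u,v,f](ρ[f/c](ρ[v/z](ρ[u/w](S)))) → 5
  (T − π[u,v,f](ρ[f/c](ρ[v/z](ρ[u/w](S))))) → 6
  σ[f>3]((T − π[u,v,f](ρ[f/c](ρ[v/z](ρ[u/w](S)))))) → 4
  ρ[y/u](σ[f>3]((T − π[u,v,f](ρ[f/c](ρ[v/z](ρ[u/w](S))))))) → 4
  π[y,f](ρ[y/u](σ[f>3]((T − π[u,v,f](ρ[f/c](ρ[v/z](ρ[u/w](S)))))))) → 4

|E| = 4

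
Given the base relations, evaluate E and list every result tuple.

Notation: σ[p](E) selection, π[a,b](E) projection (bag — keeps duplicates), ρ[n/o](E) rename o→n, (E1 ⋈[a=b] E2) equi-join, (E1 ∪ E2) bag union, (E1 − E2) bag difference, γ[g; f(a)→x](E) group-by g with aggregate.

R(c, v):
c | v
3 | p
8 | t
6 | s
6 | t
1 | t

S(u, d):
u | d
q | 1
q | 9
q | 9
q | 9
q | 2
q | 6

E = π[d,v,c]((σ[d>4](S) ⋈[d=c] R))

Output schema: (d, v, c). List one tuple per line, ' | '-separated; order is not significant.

Stepwise |·|:
  S → 6
  σ[d>4](S) → 4
  R → 5
  (σ[d>4](S) ⋈[d=c] R) → 2
  π[d,v,c]((σ[d>4](S) ⋈[d=c] R)) → 2

== RESULT ==
d | v | c
6 | s | 6
6 | t | 6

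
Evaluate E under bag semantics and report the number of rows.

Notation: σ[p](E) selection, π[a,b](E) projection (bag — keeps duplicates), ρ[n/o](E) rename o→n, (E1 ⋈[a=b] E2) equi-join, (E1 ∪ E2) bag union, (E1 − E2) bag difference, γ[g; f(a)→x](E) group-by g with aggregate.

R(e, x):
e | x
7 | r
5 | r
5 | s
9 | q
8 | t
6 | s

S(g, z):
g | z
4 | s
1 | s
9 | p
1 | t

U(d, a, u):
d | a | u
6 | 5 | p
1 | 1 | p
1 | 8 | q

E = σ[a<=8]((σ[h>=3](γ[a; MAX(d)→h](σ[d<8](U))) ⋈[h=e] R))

Per-node cardinality:
  U → 3
  σ[d<8](U) → 3
  γ[a; MAX(d)→h](σ[d<8](U)) → 3
  σ[h>=3](γ[a; MAX(d)→h](σ[d<8](U))) → 1
  R → 6
  (σ[h>=3](γ[a; MAX(d)→h](σ[d<8](U))) ⋈[h=e] R) → 1
  σ[a<=8]((σ[h>=3](γ[a; MAX(d)→h](σ[d<8](U))) ⋈[h=e] R)) → 1

|E| = 1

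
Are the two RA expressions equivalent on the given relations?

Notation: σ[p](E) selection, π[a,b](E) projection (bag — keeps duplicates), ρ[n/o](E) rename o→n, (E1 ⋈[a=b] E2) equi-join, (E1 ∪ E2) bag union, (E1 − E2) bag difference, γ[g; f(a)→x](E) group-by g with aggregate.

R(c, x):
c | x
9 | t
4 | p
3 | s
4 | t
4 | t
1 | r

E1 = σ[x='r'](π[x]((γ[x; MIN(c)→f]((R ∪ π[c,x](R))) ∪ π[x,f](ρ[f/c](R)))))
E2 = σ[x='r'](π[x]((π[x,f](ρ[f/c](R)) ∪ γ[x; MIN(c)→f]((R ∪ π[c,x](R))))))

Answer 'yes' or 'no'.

E1 stepwise |·|:
  R → 6
  R → 6
  π[c,x](R) → 6
  (R ∪ π[c,x](R)) → 12
  γ[x; MIN(c)→f]((R ∪ π[c,x](R))) → 4
  R → 6
  ρ[f/c](R) → 6
  π[x,f](ρ[f/c](R)) → 6
  (γ[x; MIN(c)→f]((R ∪ π[c,x](R))) ∪ π[x,f](ρ[f/c](R))) → 10
  π[x]((γ[x; MIN(c)→f]((R ∪ π[c,x](R))) ∪ π[x,f](ρ[f/c](R)))) → 10
  σ[x='r'](π[x]((γ[x; MIN(c)→f]((R ∪ π[c,x](R))) ∪ π[x,f](ρ[f/c](R))))) → 2
E2 stepwise |·|:
  R → 6
  ρ[f/c](R) → 6
  π[x,f](ρ[f/c](R)) → 6
  R → 6
  R → 6
  π[c,x](R) → 6
  (R ∪ π[c,x](R)) → 12
  γ[x; MIN(c)→f]((R ∪ π[c,x](R))) → 4
  (π[x,f](ρ[f/c](R)) ∪ γ[x; MIN(c)→f]((R ∪ π[c,x](R)))) → 10
  π[x]((π[x,f](ρ[f/c](R)) ∪ γ[x; MIN(c)→f]((R ∪ π[c,x](R))))) → 10
  σ[x='r'](π[x]((π[x,f](ρ[f/c](R)) ∪ γ[x; MIN(c)→f]((R ∪ π[c,x](R)))))) → 2

E1 and E2 produce the same multiset:
x
r
r

yes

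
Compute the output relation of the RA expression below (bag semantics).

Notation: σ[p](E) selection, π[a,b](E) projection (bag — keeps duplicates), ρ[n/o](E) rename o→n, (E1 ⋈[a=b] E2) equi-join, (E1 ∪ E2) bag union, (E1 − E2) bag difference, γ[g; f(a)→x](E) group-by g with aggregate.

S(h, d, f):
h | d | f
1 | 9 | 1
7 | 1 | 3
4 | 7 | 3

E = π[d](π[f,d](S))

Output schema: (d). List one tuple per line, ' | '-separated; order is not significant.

Per-node cardinality:
  S → 3
  π[f,d](S) → 3
  π[d](π[f,d](S)) → 3

== RESULT ==
d
1
7
9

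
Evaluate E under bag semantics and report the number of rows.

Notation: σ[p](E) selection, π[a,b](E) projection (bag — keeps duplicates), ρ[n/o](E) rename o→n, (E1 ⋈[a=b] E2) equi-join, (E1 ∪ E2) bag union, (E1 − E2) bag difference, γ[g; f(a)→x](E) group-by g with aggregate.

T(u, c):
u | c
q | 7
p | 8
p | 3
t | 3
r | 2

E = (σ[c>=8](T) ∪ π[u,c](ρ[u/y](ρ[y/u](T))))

Per-node cardinality:
  T → 5
  σ[c>=8](T) → 1
  T → 5
  ρ[y/u](T) → 5
  ρ[u/y](ρ[y/u](T)) → 5
  π[u,c](ρ[u/y](ρ[y/u](T))) → 5
  (σ[c>=8](T) ∪ π[u,c](ρ[u/y](ρ[y/u](T)))) → 6

|E| = 6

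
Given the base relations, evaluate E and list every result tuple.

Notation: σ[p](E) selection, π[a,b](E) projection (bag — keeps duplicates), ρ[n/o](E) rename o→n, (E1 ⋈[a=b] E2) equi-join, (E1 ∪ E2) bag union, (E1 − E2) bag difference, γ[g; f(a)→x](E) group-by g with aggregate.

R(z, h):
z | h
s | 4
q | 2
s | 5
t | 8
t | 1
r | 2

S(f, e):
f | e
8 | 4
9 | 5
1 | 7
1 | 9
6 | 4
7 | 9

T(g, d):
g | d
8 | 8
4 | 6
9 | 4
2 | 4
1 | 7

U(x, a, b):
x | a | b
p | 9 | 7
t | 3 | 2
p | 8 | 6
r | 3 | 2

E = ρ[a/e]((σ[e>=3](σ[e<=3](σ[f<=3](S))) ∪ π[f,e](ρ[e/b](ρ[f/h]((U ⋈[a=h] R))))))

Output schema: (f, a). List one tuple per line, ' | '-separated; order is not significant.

Stepwise |·|:
  S → 6
  σ[f<=3](S) → 2
  σ[e<=3](σ[f<=3](S)) → 0
  σ[e>=3](σ[e<=3](σ[f<=3](S))) → 0
  U → 4
  R → 6
  (U ⋈[a=h] R) → 1
  ρ[f/h]((U ⋈[a=h] R)) → 1
  ρ[e/b](ρ[f/h]((U ⋈[a=h] R))) → 1
  π[f,e](ρ[e/b](ρ[f/h]((U ⋈[a=h] R)))) → 1
  (σ[e>=3](σ[e<=3](σ[f<=3](S))) ∪ π[f,e](ρ[e/b](ρ[f/h]((U ⋈[a=h] R))))) → 1
  ρ[a/e]((σ[e>=3](σ[e<=3](σ[f<=3](S))) ∪ π[f,e](ρ[e/b](ρ[f/h]((U ⋈[a=h] R)))))) → 1

== RESULT ==
f | a
8 | 6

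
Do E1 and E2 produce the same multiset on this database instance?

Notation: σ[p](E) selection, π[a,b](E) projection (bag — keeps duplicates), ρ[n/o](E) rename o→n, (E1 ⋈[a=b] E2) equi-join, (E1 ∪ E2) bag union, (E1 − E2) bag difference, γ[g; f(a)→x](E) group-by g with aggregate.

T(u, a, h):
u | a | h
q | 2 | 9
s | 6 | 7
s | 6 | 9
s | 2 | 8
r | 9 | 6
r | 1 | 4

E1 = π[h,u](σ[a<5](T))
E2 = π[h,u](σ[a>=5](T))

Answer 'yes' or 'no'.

E1 row counts bottom-up:
  T → 6
  σ[a<5](T) → 3
  π[h,u](σ[a<5](T)) → 3
E2 row counts bottom-up:
  T → 6
  σ[a>=5](T) → 3
  π[h,u](σ[a>=5](T)) → 3

E1 result:
h | u
4 | r
8 | s
9 | q
E2 result:
h | u
6 | r
7 | s
9 | s
Witness: (9, 's') appears 0× in E1 but 1× in E2.

no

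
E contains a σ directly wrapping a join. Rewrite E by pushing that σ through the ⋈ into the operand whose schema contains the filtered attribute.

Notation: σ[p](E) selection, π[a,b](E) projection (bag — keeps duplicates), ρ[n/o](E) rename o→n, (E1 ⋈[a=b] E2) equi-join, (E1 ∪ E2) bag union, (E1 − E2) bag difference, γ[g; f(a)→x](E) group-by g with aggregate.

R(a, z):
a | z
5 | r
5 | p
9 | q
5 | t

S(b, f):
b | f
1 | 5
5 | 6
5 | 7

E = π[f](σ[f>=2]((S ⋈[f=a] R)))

σ filters on f, owned by the left side.
E' = π[f]((σ[f>=2](S) ⋈[f=a] R))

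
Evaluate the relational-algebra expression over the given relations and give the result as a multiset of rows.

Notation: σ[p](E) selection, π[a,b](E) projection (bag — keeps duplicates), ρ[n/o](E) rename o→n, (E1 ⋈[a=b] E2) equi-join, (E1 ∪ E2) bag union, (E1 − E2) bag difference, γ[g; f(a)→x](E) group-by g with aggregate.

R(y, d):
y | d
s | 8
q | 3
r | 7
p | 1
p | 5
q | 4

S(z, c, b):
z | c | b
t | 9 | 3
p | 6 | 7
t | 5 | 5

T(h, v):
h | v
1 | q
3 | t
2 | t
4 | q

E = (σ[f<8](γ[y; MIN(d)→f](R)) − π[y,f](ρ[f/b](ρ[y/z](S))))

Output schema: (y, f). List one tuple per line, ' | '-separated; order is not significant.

Row counts bottom-up:
  R → 6
  γ[y; MIN(d)→f](R) → 4
  σ[f<8](γ[y; MIN(d)→f](R)) → 3
  S → 3
  ρ[y/z](S) → 3
  ρ[f/b](ρ[y/z](S)) → 3
  π[y,f](ρ[f/b](ρ[y/z](S))) → 3
  (σ[f<8](γ[y; MIN(d)→f](R)) − π[y,f](ρ[f/b](ρ[y/z](S)))) → 3

== RESULT ==
y | f
p | 1
q | 3
r | 7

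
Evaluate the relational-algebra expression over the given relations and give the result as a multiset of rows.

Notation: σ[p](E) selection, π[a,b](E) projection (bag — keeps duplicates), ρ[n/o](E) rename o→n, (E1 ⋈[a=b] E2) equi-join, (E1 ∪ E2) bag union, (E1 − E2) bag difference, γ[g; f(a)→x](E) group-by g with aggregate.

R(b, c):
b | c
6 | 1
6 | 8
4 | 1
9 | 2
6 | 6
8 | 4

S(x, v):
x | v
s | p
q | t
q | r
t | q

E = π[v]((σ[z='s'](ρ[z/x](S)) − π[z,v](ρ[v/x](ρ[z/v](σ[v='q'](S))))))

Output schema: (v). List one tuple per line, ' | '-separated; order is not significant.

Per-node cardinality:
  S → 4
  ρ[z/x](S) → 4
  σ[z='s'](ρ[z/x](S)) → 1
  S → 4
  σ[v='q'](S) → 1
  ρ[z/v](σ[v='q'](S)) → 1
  ρ[v/x](ρ[z/v](σ[v='q'](S))) → 1
  π[z,v](ρ[v/x](ρ[z/v](σ[v='q'](S)))) → 1
  (σ[z='s'](ρ[z/x](S)) − π[z,v](ρ[v/x](ρ[z/v](σ[v='q'](S))))) → 1
  π[v]((σ[z='s'](ρ[z/x](S)) − π[z,v](ρ[v/x](ρ[z/v](σ[v='q'](S)))))) → 1

== RESULT ==
v
p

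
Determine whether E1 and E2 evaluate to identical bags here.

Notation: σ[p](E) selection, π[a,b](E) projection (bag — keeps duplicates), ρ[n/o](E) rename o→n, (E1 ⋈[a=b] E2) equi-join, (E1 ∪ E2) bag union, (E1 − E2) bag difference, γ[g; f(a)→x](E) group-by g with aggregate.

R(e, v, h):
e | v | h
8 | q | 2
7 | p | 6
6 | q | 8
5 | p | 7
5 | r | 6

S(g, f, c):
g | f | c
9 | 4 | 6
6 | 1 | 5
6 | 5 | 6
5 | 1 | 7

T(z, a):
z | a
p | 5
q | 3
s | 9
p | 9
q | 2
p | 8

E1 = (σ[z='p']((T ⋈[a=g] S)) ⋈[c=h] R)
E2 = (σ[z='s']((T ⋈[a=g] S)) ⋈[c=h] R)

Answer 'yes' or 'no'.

E1 per-node cardinality:
  T → 6
  S → 4
  (T ⋈[a=g] S) → 3
  σ[z='p']((T ⋈[a=g] S)) → 2
  R → 5
  (σ[z='p']((T ⋈[a=g] S)) ⋈[c=h] R) → 3
E2 per-node cardinality:
  T → 6
  S → 4
  (T ⋈[a=g] S) → 3
  σ[z='s']((T ⋈[a=g] S)) → 1
  R → 5
  (σ[z='s']((T ⋈[a=g] S)) ⋈[c=h] R) → 2

E1 result:
z | a | g | f | c | e | v | h
p | 5 | 5 | 1 | 7 | 5 | p | 7
p | 9 | 9 | 4 | 6 | 5 | r | 6
p | 9 | 9 | 4 | 6 | 7 | p | 6
E2 result:
z | a | g | f | c | e | v | h
s | 9 | 9 | 4 | 6 | 5 | r | 6
s | 9 | 9 | 4 | 6 | 7 | p | 6
Witness: ('p', 5, 5, 1, 7, 5, 'p', 7) appears 1× in E1 but 0× in E2.

no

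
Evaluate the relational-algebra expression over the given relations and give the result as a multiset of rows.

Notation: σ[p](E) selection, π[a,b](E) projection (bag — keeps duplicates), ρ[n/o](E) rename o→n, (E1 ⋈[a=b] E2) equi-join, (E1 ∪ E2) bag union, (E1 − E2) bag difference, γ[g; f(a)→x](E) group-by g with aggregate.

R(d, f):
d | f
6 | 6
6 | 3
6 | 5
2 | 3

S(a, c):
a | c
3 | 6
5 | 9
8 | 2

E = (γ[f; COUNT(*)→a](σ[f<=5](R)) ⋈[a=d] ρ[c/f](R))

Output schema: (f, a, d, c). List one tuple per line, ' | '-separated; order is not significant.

Stepwise |·|:
  R → 4
  σ[f<=5](R) → 3
  γ[f; COUNT(*)→a](σ[f<=5](R)) → 2
  R → 4
  ρ[c/f](R) → 4
  (γ[f; COUNT(*)→a](σ[f<=5](R)) ⋈[a=d] ρ[c/f](R)) → 1

== RESULT ==
f | a | d | c
3 | 2 | 2 | 3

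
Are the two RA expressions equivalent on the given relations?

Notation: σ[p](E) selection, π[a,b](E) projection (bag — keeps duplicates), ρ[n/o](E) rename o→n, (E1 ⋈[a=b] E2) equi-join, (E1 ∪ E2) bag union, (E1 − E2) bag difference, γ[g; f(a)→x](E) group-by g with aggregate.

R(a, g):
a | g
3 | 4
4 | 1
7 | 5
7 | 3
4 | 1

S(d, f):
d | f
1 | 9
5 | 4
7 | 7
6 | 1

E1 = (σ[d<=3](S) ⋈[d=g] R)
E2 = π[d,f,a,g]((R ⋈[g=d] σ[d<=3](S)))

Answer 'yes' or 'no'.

E1 row counts bottom-up:
  S → 4
  σ[d<=3](S) → 1
  R → 5
  (σ[d<=3](S) ⋈[d=g] R) → 2
E2 row counts bottom-up:
  R → 5
  S → 4
  σ[d<=3](S) → 1
  (R ⋈[g=d] σ[d<=3](S)) → 2
  π[d,f,a,g]((R ⋈[g=d] σ[d<=3](S))) → 2

E1 and E2 produce the same multiset:
d | f | a | g
1 | 9 | 4 | 1
1 | 9 | 4 | 1

yes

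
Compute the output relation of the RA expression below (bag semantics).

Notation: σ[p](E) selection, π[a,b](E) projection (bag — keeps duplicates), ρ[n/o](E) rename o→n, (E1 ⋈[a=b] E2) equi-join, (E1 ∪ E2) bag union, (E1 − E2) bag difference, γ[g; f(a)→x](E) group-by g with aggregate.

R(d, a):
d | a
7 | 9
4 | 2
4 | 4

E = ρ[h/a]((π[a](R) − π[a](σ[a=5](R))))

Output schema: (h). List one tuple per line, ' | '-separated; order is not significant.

Stepwise |·|:
  R → 3
  π[a](R) → 3
  R → 3
  σ[a=5](R) → 0
  π[a](σ[a=5](R)) → 0
  (π[a](R) − π[a](σ[a=5](R))) → 3
  ρ[h/a]((π[a](R) − π[a](σ[a=5](R)))) → 3

== RESULT ==
h
2
4
9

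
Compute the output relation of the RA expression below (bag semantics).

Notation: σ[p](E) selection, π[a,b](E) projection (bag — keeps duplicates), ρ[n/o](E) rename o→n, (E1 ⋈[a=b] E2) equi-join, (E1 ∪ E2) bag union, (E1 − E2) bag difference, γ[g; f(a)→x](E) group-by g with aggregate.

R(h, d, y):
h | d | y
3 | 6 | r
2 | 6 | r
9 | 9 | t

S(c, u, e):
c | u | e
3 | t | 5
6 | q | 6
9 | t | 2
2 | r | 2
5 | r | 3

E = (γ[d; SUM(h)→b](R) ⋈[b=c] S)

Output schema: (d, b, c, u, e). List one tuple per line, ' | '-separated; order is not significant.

Row counts bottom-up:
  R → 3
  γ[d; SUM(h)→b](R) → 2
  S → 5
  (γ[d; SUM(h)→b](R) ⋈[b=c] S) → 2

== RESULT ==
d | b | c | u | e
6 | 5 | 5 | r | 3
9 | 9 | 9 | t | 2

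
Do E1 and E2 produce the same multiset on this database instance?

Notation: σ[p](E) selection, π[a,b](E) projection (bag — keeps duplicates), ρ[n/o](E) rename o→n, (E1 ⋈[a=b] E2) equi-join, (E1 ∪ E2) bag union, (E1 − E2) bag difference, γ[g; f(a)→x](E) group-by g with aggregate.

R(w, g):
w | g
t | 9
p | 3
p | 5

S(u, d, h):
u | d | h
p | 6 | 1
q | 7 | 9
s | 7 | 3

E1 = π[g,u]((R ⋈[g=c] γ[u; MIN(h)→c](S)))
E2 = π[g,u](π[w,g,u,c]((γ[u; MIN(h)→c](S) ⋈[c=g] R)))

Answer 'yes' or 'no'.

E1 subexpression sizes:
  R → 3
  S → 3
  γ[u; MIN(h)→c](S) → 3
  (R ⋈[g=c] γ[u; MIN(h)→c](S)) → 2
  π[g,u]((R ⋈[g=c] γ[u; MIN(h)→c](S))) → 2
E2 subexpression sizes:
  S → 3
  γ[u; MIN(h)→c](S) → 3
  R → 3
  (γ[u; MIN(h)→c](S) ⋈[c=g] R) → 2
  π[w,g,u,c]((γ[u; MIN(h)→c](S) ⋈[c=g] R)) → 2
  π[g,u](π[w,g,u,c]((γ[u; MIN(h)→c](S) ⋈[c=g] R))) → 2

E1 and E2 produce the same multiset:
g | u
3 | s
9 | q

yes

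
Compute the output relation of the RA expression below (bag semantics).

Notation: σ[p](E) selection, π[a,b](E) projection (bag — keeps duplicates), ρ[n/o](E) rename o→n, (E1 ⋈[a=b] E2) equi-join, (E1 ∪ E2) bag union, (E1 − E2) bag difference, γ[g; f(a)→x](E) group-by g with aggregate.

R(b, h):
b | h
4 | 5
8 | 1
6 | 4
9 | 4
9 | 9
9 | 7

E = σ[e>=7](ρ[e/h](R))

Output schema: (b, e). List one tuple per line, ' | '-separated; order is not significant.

Stepwise |·|:
  R → 6
  ρ[e/h](R) → 6
  σ[e>=7](ρ[e/h](R)) → 2

== RESULT ==
b | e
9 | 7
9 | 9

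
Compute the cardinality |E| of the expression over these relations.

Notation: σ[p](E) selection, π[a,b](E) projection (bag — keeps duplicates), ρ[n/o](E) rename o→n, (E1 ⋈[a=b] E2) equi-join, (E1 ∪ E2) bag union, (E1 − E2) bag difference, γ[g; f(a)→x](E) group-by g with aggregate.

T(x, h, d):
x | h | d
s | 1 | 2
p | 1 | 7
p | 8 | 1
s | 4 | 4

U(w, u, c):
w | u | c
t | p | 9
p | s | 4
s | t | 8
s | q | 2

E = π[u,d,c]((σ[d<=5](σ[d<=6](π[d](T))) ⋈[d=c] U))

Per-node cardinality:
  T → 4
  π[d](T) → 4
  σ[d<=6](π[d](T)) → 3
  σ[d<=5](σ[d<=6](π[d](T))) → 3
  U → 4
  (σ[d<=5](σ[d<=6](π[d](T))) ⋈[d=c] U) → 2
  π[u,d,c]((σ[d<=5](σ[d<=6](π[d](T))) ⋈[d=c] U)) → 2

|E| = 2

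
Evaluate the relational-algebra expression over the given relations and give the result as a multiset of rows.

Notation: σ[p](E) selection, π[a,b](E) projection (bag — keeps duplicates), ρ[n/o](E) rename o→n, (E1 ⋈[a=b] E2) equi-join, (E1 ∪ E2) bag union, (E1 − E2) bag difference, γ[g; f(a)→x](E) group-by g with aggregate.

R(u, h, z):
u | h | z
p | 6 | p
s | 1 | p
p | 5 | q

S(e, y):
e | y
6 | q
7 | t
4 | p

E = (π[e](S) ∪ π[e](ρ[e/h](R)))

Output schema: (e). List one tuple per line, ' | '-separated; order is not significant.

Subexpression sizes:
  S → 3
  π[e](S) → 3
  R → 3
  ρ[e/h](R) → 3
  π[e](ρ[e/h](R)) → 3
  (π[e](S) ∪ π[e](ρ[e/h](R))) → 6

== RESULT ==
e
1
4
5
6
6
7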